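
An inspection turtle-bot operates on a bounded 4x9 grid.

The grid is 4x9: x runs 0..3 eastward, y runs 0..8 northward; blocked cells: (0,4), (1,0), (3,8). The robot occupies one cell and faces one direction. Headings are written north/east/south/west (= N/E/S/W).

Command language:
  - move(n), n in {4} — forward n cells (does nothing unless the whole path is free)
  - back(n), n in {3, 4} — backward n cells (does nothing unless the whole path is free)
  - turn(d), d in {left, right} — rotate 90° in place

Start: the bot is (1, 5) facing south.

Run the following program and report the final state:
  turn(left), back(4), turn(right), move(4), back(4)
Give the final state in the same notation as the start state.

initial: (1, 5) facing south
1. turn(left) → (1, 5) facing east
2. back(4) → (1, 5) facing east
3. turn(right) → (1, 5) facing south
4. move(4) → (1, 1) facing south
5. back(4) → (1, 5) facing south

(1, 5) facing south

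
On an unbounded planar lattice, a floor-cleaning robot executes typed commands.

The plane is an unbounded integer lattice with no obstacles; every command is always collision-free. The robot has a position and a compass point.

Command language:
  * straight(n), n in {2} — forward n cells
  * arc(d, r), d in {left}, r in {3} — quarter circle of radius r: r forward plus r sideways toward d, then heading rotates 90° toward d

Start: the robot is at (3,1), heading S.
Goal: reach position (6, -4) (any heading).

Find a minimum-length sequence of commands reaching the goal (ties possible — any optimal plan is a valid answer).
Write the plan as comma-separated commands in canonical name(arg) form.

straight(2), arc(left, 3)

start: at (3,1), heading S
step 1 (straight(2)): at (3,-1), heading S
step 2 (arc(left, 3)): at (6,-4), heading E
no 1-step plan works, so 2 is optimal.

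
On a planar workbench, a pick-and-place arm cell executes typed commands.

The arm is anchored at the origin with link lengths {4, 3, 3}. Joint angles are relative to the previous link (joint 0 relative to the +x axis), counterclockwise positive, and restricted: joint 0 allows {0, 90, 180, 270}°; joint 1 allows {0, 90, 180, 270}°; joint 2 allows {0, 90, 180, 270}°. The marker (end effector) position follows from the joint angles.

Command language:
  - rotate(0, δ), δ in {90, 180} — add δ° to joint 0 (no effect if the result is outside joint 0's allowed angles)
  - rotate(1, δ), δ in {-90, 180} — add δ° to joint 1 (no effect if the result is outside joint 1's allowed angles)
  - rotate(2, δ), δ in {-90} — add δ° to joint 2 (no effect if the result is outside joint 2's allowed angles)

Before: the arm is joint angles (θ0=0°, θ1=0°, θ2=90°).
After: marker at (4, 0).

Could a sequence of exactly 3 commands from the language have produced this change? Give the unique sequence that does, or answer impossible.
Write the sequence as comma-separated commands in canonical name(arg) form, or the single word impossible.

initial: joint angles (θ0=0°, θ1=0°, θ2=90°)
[1] after rotate(2, -90): joint angles (θ0=0°, θ1=0°, θ2=0°)
[2] after rotate(2, -90): joint angles (θ0=0°, θ1=0°, θ2=270°)
[3] after rotate(2, -90): joint angles (θ0=0°, θ1=0°, θ2=180°)
no rival 3-sequence matches.

rotate(2, -90), rotate(2, -90), rotate(2, -90)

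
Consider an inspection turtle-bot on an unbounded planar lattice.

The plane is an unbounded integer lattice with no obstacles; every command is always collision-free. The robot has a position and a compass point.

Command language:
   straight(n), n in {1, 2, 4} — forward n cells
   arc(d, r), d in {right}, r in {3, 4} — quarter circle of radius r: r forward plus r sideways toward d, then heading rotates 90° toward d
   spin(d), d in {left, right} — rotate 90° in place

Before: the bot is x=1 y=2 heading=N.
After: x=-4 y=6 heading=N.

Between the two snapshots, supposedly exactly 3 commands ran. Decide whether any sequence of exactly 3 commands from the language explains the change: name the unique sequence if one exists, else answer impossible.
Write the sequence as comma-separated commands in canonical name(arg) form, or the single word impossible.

spin(left), straight(1), arc(right, 4)

key: running arc(right, 4) before spin(left) would end elsewhere — order is forced
begin: x=1 y=2 heading=N
step 1 (spin(left)): x=1 y=2 heading=W
step 2 (straight(1)): x=0 y=2 heading=W
step 3 (arc(right, 4)): x=-4 y=6 heading=N
no rival 3-sequence matches.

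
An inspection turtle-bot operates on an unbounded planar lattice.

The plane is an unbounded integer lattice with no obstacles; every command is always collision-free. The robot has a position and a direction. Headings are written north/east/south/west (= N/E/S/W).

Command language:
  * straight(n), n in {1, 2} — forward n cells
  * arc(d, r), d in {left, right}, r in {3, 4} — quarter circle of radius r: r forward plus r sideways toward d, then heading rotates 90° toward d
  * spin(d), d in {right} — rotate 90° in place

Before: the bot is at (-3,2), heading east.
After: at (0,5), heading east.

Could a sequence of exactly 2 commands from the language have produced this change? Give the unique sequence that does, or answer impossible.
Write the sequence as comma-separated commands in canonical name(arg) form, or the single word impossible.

arc(left, 3), spin(right)

key: running spin(right) before arc(left, 3) would end elsewhere — order is forced
t0: at (-3,2), heading east
step 1 (arc(left, 3)): at (0,5), heading north
step 2 (spin(right)): at (0,5), heading east
no rival 2-sequence matches.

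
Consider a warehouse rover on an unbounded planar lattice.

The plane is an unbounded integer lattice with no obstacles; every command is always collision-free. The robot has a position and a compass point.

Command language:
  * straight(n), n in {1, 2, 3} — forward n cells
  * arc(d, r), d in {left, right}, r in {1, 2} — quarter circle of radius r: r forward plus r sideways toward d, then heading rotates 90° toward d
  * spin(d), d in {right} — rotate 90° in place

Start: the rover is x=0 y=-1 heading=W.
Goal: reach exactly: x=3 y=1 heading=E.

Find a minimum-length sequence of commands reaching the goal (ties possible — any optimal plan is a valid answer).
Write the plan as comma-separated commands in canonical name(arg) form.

arc(right, 1), arc(right, 1), straight(3)

t0: x=0 y=-1 heading=W
1. arc(right, 1) → x=-1 y=0 heading=N
2. arc(right, 1) → x=0 y=1 heading=E
3. straight(3) → x=3 y=1 heading=E
nothing shorter than 3 reaches the goal.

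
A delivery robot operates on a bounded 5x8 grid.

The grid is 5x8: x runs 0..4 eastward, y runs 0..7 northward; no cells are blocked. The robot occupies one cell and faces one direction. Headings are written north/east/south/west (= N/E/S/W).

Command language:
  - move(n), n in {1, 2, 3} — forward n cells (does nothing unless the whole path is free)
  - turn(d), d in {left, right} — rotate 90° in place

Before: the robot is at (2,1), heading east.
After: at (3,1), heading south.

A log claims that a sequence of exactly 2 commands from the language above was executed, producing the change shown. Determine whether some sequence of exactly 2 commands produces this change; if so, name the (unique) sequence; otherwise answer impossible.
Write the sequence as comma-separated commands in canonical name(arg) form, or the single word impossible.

move(1), turn(right)

key: position moved to (3,1) AND the heading swung to S — translation plus rotation needed
from: at (2,1), heading east
1. move(1) → at (3,1), heading east
2. turn(right) → at (3,1), heading south
no rival 2-sequence matches.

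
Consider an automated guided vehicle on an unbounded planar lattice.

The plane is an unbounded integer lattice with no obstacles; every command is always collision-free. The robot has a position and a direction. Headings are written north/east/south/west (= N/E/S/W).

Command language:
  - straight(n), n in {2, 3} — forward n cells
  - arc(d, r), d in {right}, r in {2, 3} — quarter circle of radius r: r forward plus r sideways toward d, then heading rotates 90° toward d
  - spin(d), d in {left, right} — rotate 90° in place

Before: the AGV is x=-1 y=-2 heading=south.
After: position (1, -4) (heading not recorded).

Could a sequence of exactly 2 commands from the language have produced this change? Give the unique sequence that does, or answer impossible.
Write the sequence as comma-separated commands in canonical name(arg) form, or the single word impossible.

spin(left), arc(right, 2)

key: running arc(right, 2) before spin(left) would end elsewhere — order is forced
t0: x=-1 y=-2 heading=south
[1] after spin(left): x=-1 y=-2 heading=east
[2] after arc(right, 2): x=1 y=-4 heading=south
no rival 2-sequence matches.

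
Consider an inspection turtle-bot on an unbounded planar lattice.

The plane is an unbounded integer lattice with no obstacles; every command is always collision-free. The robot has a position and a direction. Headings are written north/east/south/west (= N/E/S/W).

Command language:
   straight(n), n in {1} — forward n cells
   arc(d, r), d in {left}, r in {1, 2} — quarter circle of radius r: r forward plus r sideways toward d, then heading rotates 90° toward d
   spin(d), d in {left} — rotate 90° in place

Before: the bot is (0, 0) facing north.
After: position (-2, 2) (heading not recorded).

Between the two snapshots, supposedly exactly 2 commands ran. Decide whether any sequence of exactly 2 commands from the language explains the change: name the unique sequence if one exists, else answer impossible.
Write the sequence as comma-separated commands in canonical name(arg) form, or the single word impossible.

arc(left, 2), spin(left)

key: running spin(left) before arc(left, 2) would end elsewhere — order is forced
begin: (0, 0) facing north
1. arc(left, 2) → (-2, 2) facing west
2. spin(left) → (-2, 2) facing south
no rival 2-sequence matches.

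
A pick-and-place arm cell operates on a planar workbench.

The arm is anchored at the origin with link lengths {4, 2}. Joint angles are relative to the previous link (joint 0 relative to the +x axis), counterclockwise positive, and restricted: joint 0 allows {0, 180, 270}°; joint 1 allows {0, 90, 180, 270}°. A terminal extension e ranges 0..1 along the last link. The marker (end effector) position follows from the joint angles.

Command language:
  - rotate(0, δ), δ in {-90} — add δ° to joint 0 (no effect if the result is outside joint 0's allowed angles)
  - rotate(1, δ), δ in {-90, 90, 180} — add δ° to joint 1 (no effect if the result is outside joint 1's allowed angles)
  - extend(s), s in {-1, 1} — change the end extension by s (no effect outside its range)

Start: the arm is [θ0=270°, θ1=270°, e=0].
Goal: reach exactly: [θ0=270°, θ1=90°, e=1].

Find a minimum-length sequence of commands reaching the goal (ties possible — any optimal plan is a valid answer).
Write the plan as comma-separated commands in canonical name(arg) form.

begin: [θ0=270°, θ1=270°, e=0]
1. rotate(1, 180) → [θ0=270°, θ1=90°, e=0]
2. extend(1) → [θ0=270°, θ1=90°, e=1]
no 1-step plan works, so 2 is optimal.

rotate(1, 180), extend(1)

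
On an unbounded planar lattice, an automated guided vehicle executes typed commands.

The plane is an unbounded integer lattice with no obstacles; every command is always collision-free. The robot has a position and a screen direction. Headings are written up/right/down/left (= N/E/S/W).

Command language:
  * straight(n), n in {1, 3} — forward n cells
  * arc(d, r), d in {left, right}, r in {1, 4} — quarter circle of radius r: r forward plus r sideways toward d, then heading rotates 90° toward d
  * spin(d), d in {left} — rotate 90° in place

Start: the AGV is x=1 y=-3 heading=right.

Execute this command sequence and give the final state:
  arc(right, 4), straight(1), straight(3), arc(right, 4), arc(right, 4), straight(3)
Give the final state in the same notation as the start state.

begin: x=1 y=-3 heading=right
1. arc(right, 4) → x=5 y=-7 heading=down
2. straight(1) → x=5 y=-8 heading=down
3. straight(3) → x=5 y=-11 heading=down
4. arc(right, 4) → x=1 y=-15 heading=left
5. arc(right, 4) → x=-3 y=-11 heading=up
6. straight(3) → x=-3 y=-8 heading=up

x=-3 y=-8 heading=up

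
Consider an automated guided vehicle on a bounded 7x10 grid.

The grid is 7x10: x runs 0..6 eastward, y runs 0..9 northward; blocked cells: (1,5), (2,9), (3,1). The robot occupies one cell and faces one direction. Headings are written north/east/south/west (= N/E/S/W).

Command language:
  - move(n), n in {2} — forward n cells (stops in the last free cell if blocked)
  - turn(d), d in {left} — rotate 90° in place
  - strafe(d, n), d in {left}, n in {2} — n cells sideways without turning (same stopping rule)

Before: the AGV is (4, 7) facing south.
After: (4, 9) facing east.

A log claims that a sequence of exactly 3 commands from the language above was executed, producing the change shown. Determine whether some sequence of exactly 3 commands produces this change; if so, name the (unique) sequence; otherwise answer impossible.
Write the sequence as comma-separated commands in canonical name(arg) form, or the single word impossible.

turn(left), strafe(left, 2), strafe(left, 2)

key: order matters: swapping turn(left) and strafe(left, 2) lands elsewhere
t0: (4, 7) facing south
1. turn(left) → (4, 7) facing east
2. strafe(left, 2) → (4, 9) facing east
3. strafe(left, 2) → (4, 9) facing east
uniquely the one of 27 3-step routes that fits.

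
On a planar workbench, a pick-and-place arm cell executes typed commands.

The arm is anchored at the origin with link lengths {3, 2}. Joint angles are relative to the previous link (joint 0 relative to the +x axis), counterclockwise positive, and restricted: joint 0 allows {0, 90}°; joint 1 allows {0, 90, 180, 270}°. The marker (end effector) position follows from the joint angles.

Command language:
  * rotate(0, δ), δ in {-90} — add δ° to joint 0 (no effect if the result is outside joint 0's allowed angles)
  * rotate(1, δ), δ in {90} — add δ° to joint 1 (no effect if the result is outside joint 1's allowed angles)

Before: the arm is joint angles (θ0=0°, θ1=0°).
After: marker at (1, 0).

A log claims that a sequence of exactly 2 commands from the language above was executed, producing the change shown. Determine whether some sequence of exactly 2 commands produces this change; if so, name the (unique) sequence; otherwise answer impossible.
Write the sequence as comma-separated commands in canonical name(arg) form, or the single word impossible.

start: joint angles (θ0=0°, θ1=0°)
1. rotate(1, 90) → joint angles (θ0=0°, θ1=90°)
2. rotate(1, 90) → joint angles (θ0=0°, θ1=180°)
uniquely the one of 4 2-step routes that fits.

rotate(1, 90), rotate(1, 90)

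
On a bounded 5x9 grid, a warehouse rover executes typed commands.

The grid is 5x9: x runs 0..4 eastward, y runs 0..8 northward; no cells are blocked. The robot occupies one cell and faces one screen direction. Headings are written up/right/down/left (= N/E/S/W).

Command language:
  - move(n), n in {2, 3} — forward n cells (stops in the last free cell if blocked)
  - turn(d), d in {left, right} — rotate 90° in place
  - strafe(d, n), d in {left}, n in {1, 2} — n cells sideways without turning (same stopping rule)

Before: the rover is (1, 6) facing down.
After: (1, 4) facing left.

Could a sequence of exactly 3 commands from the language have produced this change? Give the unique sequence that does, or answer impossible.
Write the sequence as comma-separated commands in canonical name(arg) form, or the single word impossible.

turn(right), strafe(left, 1), strafe(left, 1)

key: order matters: swapping turn(right) and strafe(left, 1) lands elsewhere
initial: (1, 6) facing down
[1] after turn(right): (1, 6) facing left
[2] after strafe(left, 1): (1, 5) facing left
[3] after strafe(left, 1): (1, 4) facing left
all 216 alternatives checked — unique.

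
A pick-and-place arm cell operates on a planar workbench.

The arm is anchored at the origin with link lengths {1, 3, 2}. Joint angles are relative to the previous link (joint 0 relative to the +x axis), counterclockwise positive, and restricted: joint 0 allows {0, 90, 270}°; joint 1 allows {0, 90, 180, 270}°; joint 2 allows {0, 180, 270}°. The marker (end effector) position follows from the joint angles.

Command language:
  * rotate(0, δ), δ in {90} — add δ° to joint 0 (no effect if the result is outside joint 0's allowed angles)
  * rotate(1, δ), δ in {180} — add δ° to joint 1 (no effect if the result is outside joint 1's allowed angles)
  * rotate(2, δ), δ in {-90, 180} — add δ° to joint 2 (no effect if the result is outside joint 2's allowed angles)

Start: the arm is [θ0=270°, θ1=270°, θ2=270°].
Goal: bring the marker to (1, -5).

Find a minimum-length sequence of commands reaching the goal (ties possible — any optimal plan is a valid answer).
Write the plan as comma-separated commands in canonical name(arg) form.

from: [θ0=270°, θ1=270°, θ2=270°]
[1] after rotate(0, 90): [θ0=0°, θ1=270°, θ2=270°]
[2] after rotate(2, -90): [θ0=0°, θ1=270°, θ2=180°]
[3] after rotate(2, 180): [θ0=0°, θ1=270°, θ2=0°]
nothing shorter than 3 reaches the goal.

rotate(0, 90), rotate(2, -90), rotate(2, 180)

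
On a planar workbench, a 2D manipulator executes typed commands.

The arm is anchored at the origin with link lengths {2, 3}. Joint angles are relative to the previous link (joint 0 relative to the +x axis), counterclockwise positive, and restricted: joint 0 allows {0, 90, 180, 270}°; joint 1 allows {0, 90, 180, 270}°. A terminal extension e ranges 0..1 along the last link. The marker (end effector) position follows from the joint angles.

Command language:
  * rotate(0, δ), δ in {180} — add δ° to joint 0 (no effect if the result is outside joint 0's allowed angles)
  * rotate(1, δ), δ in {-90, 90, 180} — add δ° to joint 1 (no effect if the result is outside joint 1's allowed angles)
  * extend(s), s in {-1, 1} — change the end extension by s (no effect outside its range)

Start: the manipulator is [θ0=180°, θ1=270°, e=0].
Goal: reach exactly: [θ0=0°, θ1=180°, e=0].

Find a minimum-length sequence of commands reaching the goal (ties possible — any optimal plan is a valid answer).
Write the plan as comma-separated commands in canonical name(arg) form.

rotate(0, 180), rotate(1, -90)

initial: [θ0=180°, θ1=270°, e=0]
[1] after rotate(0, 180): [θ0=0°, θ1=270°, e=0]
[2] after rotate(1, -90): [θ0=0°, θ1=180°, e=0]
no 1-step plan works, so 2 is optimal.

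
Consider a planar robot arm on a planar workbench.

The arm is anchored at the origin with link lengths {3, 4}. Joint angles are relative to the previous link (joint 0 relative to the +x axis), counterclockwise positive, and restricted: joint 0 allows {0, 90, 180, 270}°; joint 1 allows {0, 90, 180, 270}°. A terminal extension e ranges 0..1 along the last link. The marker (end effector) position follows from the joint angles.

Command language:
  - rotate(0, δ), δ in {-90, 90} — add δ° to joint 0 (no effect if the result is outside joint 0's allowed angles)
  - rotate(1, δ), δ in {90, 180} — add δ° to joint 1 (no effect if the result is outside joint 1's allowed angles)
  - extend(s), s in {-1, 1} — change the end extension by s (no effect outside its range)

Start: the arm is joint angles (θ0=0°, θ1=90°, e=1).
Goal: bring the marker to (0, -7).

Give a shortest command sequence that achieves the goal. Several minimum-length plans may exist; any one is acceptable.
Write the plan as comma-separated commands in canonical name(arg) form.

extend(-1), rotate(0, -90), rotate(1, 180), rotate(1, 90)

t0: joint angles (θ0=0°, θ1=90°, e=1)
step 1 (extend(-1)): joint angles (θ0=0°, θ1=90°, e=0)
step 2 (rotate(0, -90)): joint angles (θ0=270°, θ1=90°, e=0)
step 3 (rotate(1, 180)): joint angles (θ0=270°, θ1=270°, e=0)
step 4 (rotate(1, 90)): joint angles (θ0=270°, θ1=0°, e=0)
no 3-step plan works, so 4 is optimal.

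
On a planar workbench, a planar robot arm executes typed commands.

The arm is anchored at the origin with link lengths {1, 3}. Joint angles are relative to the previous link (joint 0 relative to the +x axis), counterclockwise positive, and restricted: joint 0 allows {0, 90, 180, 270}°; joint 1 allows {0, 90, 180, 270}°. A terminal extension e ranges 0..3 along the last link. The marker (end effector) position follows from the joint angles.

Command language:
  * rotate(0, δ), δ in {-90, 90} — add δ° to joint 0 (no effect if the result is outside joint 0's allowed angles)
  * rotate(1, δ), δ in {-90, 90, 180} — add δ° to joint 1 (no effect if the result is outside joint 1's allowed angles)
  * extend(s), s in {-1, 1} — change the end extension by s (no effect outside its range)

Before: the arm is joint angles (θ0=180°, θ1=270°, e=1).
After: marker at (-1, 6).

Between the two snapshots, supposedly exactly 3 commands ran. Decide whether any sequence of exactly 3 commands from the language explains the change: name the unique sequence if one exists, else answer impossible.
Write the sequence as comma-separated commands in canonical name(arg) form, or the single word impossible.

begin: joint angles (θ0=180°, θ1=270°, e=1)
1. extend(1) → joint angles (θ0=180°, θ1=270°, e=2)
2. extend(1) → joint angles (θ0=180°, θ1=270°, e=3)
3. extend(1) → joint angles (θ0=180°, θ1=270°, e=3)
uniquely the one of 343 3-step routes that fits.

extend(1), extend(1), extend(1)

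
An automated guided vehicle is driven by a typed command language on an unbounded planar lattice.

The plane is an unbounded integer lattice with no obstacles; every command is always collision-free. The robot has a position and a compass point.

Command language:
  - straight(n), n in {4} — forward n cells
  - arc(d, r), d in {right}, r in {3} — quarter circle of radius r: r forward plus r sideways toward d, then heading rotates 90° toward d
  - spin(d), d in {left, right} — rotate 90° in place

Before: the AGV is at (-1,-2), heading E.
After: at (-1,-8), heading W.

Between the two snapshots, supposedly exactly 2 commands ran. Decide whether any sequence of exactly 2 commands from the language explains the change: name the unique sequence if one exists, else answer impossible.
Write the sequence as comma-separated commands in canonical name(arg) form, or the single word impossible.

arc(right, 3), arc(right, 3)

key: cell and facing (now W) both changed — the 2 commands mix motion and turning
initial: at (-1,-2), heading E
[1] after arc(right, 3): at (2,-5), heading S
[2] after arc(right, 3): at (-1,-8), heading W
uniquely the one of 16 2-step routes that fits.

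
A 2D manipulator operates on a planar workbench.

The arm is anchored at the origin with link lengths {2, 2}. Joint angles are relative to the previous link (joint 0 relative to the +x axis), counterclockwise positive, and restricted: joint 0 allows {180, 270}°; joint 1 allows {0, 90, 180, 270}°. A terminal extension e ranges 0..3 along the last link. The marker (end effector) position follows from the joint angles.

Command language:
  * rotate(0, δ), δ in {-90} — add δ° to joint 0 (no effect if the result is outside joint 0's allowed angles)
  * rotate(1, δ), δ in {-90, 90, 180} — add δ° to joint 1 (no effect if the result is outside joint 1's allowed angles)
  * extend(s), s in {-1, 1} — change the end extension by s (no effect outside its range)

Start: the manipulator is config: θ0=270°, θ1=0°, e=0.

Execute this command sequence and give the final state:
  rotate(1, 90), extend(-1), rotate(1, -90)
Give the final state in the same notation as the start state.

t0: config: θ0=270°, θ1=0°, e=0
[1] after rotate(1, 90): config: θ0=270°, θ1=90°, e=0
[2] after extend(-1): config: θ0=270°, θ1=90°, e=0
[3] after rotate(1, -90): config: θ0=270°, θ1=0°, e=0

config: θ0=270°, θ1=0°, e=0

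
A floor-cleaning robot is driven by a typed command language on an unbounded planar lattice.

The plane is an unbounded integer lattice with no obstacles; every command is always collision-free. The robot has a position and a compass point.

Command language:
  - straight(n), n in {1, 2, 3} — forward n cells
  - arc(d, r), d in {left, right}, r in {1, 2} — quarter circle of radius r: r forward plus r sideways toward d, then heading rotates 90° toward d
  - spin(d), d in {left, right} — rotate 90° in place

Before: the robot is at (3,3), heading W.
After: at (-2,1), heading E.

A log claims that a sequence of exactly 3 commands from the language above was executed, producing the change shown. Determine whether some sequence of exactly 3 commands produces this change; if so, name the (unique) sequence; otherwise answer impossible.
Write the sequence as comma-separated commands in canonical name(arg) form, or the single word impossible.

straight(3), arc(left, 2), spin(left)

key: cell and facing (now E) both changed — the 3 commands mix motion and turning
start: at (3,3), heading W
t=1 straight(3) ⇒ at (0,3), heading W
t=2 arc(left, 2) ⇒ at (-2,1), heading S
t=3 spin(left) ⇒ at (-2,1), heading E
no other 3-command option fits: unique.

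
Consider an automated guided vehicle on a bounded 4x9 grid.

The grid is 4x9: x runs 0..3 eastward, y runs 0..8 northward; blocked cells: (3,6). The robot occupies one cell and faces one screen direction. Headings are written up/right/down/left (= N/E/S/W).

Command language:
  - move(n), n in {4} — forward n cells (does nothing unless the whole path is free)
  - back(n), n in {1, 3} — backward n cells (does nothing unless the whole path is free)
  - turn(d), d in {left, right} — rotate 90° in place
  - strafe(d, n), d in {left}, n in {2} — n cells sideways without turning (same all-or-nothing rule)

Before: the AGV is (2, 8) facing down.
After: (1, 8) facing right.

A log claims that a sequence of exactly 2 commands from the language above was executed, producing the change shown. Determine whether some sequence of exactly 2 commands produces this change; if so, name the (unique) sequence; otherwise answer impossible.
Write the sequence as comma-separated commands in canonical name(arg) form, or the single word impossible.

turn(left), back(1)

key: cell and facing (now E) both changed — the 2 commands mix motion and turning
start: (2, 8) facing down
[1] after turn(left): (2, 8) facing right
[2] after back(1): (1, 8) facing right
uniquely the one of 36 2-step routes that fits.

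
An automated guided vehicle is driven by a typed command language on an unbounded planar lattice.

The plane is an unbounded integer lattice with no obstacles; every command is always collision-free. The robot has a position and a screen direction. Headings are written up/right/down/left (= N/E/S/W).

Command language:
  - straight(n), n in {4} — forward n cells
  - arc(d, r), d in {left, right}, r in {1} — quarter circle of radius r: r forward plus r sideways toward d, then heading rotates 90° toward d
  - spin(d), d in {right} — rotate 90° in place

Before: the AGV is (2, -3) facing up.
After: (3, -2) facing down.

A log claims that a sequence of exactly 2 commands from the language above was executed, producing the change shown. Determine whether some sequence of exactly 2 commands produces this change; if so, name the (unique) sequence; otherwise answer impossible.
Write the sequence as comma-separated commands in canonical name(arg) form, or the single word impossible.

key: position moved to (3,-2) AND the heading swung to S — translation plus rotation needed
initial: (2, -3) facing up
1. arc(right, 1) → (3, -2) facing right
2. spin(right) → (3, -2) facing down
no other 2-command option fits: unique.

arc(right, 1), spin(right)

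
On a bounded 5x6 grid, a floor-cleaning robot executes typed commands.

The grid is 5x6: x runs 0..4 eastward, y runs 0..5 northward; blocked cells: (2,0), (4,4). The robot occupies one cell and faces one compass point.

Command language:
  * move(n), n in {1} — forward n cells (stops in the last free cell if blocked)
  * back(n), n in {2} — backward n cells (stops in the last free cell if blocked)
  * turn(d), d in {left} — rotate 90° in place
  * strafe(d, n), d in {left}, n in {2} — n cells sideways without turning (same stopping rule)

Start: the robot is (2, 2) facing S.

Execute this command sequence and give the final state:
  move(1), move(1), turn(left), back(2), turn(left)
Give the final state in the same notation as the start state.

from: (2, 2) facing S
[1] after move(1): (2, 1) facing S
[2] after move(1): (2, 1) facing S
[3] after turn(left): (2, 1) facing E
[4] after back(2): (0, 1) facing E
[5] after turn(left): (0, 1) facing N

(0, 1) facing N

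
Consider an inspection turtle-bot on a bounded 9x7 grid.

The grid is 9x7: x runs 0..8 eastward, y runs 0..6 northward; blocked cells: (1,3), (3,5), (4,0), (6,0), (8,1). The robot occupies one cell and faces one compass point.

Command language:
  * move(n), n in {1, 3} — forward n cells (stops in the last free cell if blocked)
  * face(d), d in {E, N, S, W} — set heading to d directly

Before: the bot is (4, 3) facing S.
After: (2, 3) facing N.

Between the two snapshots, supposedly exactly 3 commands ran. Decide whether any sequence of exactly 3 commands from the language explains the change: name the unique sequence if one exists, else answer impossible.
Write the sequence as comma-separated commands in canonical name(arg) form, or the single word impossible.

face(W), move(3), face(N)

key: running face(N) before face(W) would end elsewhere — order is forced
initial: (4, 3) facing S
1. face(W) → (4, 3) facing W
2. move(3) → (2, 3) facing W
3. face(N) → (2, 3) facing N
no rival 3-sequence matches.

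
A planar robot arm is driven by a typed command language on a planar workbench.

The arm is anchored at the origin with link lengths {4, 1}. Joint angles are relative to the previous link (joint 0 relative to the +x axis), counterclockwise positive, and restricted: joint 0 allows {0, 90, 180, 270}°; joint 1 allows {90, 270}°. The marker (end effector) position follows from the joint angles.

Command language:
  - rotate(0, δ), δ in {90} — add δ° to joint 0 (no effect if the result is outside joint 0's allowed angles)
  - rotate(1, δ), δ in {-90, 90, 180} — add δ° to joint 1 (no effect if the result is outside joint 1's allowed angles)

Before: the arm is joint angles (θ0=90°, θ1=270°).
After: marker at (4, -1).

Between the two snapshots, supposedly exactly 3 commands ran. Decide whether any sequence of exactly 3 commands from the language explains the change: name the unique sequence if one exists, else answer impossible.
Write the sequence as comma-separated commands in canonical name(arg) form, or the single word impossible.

t0: joint angles (θ0=90°, θ1=270°)
[1] after rotate(0, 90): joint angles (θ0=180°, θ1=270°)
[2] after rotate(0, 90): joint angles (θ0=270°, θ1=270°)
[3] after rotate(0, 90): joint angles (θ0=0°, θ1=270°)
no rival 3-sequence matches.

rotate(0, 90), rotate(0, 90), rotate(0, 90)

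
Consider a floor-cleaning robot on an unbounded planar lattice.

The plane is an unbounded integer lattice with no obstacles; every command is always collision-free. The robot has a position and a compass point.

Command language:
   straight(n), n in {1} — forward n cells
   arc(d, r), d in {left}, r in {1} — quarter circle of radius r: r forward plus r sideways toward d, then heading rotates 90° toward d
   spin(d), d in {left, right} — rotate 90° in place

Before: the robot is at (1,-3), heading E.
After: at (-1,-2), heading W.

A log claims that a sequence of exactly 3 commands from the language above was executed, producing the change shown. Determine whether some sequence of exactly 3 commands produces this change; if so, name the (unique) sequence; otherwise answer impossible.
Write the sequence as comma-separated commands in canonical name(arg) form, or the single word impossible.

key: running straight(1) before spin(left) would end elsewhere — order is forced
t0: at (1,-3), heading E
step 1 (spin(left)): at (1,-3), heading N
step 2 (arc(left, 1)): at (0,-2), heading W
step 3 (straight(1)): at (-1,-2), heading W
all 64 alternatives checked — unique.

spin(left), arc(left, 1), straight(1)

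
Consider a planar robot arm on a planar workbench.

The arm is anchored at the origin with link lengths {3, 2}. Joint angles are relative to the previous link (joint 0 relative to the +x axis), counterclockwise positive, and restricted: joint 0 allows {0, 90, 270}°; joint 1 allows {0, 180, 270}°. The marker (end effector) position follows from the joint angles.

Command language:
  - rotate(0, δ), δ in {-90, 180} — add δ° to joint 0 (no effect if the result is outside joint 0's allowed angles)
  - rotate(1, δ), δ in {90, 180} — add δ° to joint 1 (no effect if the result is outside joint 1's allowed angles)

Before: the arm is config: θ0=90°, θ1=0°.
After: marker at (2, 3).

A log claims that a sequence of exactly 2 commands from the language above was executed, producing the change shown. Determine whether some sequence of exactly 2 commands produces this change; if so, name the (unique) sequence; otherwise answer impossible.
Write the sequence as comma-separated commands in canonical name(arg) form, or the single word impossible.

rotate(1, 180), rotate(1, 90)

key: order matters: swapping rotate(1, 180) and rotate(1, 90) lands elsewhere
from: config: θ0=90°, θ1=0°
step 1 (rotate(1, 180)): config: θ0=90°, θ1=180°
step 2 (rotate(1, 90)): config: θ0=90°, θ1=270°
all 16 alternatives checked — unique.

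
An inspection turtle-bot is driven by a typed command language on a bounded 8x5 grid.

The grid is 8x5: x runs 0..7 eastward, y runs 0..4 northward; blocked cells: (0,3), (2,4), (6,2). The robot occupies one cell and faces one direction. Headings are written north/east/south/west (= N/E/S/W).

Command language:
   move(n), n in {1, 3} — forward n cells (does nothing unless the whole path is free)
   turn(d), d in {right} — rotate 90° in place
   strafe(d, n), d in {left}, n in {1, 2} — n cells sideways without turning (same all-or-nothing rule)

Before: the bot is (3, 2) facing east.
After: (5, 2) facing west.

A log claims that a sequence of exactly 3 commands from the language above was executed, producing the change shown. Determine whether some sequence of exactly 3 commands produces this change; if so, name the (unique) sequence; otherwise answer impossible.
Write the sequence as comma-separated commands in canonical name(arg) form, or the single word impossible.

key: position moved to (5,2) AND the heading swung to W — translation plus rotation needed
initial: (3, 2) facing east
[1] after turn(right): (3, 2) facing south
[2] after strafe(left, 2): (5, 2) facing south
[3] after turn(right): (5, 2) facing west
all 125 alternatives checked — unique.

turn(right), strafe(left, 2), turn(right)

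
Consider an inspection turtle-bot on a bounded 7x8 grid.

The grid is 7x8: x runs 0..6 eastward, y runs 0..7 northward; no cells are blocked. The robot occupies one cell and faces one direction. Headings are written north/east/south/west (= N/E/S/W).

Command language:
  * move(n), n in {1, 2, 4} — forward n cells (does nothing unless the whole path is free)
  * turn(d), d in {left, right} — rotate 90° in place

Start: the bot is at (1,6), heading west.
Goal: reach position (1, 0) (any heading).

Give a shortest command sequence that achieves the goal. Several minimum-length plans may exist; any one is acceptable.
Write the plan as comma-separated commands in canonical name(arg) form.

turn(left), move(2), move(4)

start: at (1,6), heading west
1. turn(left) → at (1,6), heading south
2. move(2) → at (1,4), heading south
3. move(4) → at (1,0), heading south
no 2-step plan works, so 3 is optimal.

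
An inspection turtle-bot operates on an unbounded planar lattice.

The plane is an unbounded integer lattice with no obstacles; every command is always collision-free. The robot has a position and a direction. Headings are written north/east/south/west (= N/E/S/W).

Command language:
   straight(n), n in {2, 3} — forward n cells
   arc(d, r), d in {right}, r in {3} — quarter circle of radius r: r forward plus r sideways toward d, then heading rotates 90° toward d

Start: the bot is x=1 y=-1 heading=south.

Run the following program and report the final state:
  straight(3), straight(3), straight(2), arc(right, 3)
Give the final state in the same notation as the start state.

t0: x=1 y=-1 heading=south
step 1 (straight(3)): x=1 y=-4 heading=south
step 2 (straight(3)): x=1 y=-7 heading=south
step 3 (straight(2)): x=1 y=-9 heading=south
step 4 (arc(right, 3)): x=-2 y=-12 heading=west

x=-2 y=-12 heading=west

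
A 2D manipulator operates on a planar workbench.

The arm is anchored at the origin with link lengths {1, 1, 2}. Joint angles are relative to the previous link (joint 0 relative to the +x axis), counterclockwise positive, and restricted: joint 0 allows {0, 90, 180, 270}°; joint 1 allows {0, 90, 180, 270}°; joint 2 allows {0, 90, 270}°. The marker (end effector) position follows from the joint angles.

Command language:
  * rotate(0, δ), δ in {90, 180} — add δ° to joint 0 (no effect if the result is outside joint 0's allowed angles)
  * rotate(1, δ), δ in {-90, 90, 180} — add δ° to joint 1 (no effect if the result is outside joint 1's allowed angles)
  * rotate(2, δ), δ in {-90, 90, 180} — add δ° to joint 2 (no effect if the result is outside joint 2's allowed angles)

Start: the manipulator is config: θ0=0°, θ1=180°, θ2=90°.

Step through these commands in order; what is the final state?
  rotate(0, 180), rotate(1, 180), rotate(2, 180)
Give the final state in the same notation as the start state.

config: θ0=180°, θ1=0°, θ2=270°

t0: config: θ0=0°, θ1=180°, θ2=90°
[1] after rotate(0, 180): config: θ0=180°, θ1=180°, θ2=90°
[2] after rotate(1, 180): config: θ0=180°, θ1=0°, θ2=90°
[3] after rotate(2, 180): config: θ0=180°, θ1=0°, θ2=270°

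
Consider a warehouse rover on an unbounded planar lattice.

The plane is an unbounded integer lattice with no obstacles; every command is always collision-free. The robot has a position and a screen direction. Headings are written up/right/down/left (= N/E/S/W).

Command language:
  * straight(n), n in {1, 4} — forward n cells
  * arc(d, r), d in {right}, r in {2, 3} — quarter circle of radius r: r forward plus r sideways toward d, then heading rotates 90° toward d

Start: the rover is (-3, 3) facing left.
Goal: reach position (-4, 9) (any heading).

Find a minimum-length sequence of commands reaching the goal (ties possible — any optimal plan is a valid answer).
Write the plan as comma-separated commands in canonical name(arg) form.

arc(right, 3), straight(1), arc(right, 2)

t0: (-3, 3) facing left
[1] after arc(right, 3): (-6, 6) facing up
[2] after straight(1): (-6, 7) facing up
[3] after arc(right, 2): (-4, 9) facing right
minimal: 3 command(s), checked below 3.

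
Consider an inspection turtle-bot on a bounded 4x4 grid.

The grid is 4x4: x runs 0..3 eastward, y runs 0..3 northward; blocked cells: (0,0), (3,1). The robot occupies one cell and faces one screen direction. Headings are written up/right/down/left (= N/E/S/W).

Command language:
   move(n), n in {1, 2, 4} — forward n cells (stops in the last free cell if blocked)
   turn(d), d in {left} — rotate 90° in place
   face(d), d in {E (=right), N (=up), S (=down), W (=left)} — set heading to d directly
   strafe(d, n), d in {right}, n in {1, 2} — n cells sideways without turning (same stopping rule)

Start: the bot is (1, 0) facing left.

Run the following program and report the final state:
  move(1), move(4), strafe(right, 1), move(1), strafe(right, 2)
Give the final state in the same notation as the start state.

t0: (1, 0) facing left
t=1 move(1) ⇒ (1, 0) facing left
t=2 move(4) ⇒ (1, 0) facing left
t=3 strafe(right, 1) ⇒ (1, 1) facing left
t=4 move(1) ⇒ (0, 1) facing left
t=5 strafe(right, 2) ⇒ (0, 3) facing left

(0, 3) facing left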